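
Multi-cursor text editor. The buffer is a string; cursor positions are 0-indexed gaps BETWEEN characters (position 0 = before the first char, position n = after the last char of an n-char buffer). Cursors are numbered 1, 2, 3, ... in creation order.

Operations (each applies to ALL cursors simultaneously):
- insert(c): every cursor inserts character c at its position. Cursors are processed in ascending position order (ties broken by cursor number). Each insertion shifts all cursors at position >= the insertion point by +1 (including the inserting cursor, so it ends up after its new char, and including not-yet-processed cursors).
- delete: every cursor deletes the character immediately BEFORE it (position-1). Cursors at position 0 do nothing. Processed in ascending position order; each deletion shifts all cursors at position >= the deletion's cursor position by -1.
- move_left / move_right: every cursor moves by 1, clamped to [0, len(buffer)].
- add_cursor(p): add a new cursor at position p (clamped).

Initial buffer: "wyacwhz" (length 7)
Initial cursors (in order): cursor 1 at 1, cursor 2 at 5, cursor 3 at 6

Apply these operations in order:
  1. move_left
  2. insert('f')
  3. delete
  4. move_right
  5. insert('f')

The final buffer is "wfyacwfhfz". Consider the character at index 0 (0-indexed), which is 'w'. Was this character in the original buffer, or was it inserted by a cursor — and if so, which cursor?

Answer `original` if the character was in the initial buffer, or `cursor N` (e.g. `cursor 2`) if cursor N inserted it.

After op 1 (move_left): buffer="wyacwhz" (len 7), cursors c1@0 c2@4 c3@5, authorship .......
After op 2 (insert('f')): buffer="fwyacfwfhz" (len 10), cursors c1@1 c2@6 c3@8, authorship 1....2.3..
After op 3 (delete): buffer="wyacwhz" (len 7), cursors c1@0 c2@4 c3@5, authorship .......
After op 4 (move_right): buffer="wyacwhz" (len 7), cursors c1@1 c2@5 c3@6, authorship .......
After op 5 (insert('f')): buffer="wfyacwfhfz" (len 10), cursors c1@2 c2@7 c3@9, authorship .1....2.3.
Authorship (.=original, N=cursor N): . 1 . . . . 2 . 3 .
Index 0: author = original

Answer: original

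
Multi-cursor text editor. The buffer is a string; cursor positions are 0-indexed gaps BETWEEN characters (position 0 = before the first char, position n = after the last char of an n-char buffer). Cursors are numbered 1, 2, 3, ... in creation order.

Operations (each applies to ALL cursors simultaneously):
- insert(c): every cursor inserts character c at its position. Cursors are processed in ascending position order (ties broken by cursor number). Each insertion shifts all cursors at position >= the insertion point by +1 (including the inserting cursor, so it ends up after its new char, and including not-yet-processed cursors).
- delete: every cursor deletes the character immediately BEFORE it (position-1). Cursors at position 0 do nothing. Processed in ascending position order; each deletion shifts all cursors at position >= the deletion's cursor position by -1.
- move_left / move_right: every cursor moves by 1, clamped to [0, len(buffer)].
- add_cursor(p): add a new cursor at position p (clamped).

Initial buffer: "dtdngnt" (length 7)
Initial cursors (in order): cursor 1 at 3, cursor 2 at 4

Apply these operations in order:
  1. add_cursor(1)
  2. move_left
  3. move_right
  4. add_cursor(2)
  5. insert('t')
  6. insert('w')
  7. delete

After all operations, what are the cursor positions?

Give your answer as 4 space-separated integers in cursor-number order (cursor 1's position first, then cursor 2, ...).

Answer: 6 8 2 4

Derivation:
After op 1 (add_cursor(1)): buffer="dtdngnt" (len 7), cursors c3@1 c1@3 c2@4, authorship .......
After op 2 (move_left): buffer="dtdngnt" (len 7), cursors c3@0 c1@2 c2@3, authorship .......
After op 3 (move_right): buffer="dtdngnt" (len 7), cursors c3@1 c1@3 c2@4, authorship .......
After op 4 (add_cursor(2)): buffer="dtdngnt" (len 7), cursors c3@1 c4@2 c1@3 c2@4, authorship .......
After op 5 (insert('t')): buffer="dtttdtntgnt" (len 11), cursors c3@2 c4@4 c1@6 c2@8, authorship .3.4.1.2...
After op 6 (insert('w')): buffer="dtwttwdtwntwgnt" (len 15), cursors c3@3 c4@6 c1@9 c2@12, authorship .33.44.11.22...
After op 7 (delete): buffer="dtttdtntgnt" (len 11), cursors c3@2 c4@4 c1@6 c2@8, authorship .3.4.1.2...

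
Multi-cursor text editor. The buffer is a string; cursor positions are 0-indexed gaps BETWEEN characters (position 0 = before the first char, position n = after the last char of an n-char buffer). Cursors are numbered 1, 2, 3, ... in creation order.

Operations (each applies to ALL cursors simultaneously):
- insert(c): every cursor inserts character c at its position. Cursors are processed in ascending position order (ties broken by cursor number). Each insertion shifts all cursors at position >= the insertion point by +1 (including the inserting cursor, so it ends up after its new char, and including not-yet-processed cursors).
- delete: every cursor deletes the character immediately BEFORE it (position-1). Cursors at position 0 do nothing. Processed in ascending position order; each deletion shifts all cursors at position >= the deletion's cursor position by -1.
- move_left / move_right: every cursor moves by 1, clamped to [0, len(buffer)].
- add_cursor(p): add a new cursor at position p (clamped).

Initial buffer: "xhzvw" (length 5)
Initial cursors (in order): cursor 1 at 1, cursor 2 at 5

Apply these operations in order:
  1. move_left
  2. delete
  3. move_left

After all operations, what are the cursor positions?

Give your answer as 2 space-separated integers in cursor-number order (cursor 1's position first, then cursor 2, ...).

After op 1 (move_left): buffer="xhzvw" (len 5), cursors c1@0 c2@4, authorship .....
After op 2 (delete): buffer="xhzw" (len 4), cursors c1@0 c2@3, authorship ....
After op 3 (move_left): buffer="xhzw" (len 4), cursors c1@0 c2@2, authorship ....

Answer: 0 2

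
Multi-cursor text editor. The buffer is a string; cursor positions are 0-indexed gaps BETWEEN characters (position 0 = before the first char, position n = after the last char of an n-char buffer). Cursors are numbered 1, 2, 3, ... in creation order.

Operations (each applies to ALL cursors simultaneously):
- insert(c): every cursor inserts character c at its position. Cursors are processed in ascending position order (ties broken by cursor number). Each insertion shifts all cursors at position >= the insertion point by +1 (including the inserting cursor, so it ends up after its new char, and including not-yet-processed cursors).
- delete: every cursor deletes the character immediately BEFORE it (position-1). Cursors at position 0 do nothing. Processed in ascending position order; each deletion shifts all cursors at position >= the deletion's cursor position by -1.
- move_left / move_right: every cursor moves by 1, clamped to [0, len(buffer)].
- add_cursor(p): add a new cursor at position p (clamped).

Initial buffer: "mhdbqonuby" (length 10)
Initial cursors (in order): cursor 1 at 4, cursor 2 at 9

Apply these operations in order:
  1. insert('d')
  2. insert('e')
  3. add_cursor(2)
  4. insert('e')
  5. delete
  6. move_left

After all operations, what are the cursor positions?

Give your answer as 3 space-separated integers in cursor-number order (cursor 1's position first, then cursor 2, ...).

After op 1 (insert('d')): buffer="mhdbdqonubdy" (len 12), cursors c1@5 c2@11, authorship ....1.....2.
After op 2 (insert('e')): buffer="mhdbdeqonubdey" (len 14), cursors c1@6 c2@13, authorship ....11.....22.
After op 3 (add_cursor(2)): buffer="mhdbdeqonubdey" (len 14), cursors c3@2 c1@6 c2@13, authorship ....11.....22.
After op 4 (insert('e')): buffer="mhedbdeeqonubdeey" (len 17), cursors c3@3 c1@8 c2@16, authorship ..3..111.....222.
After op 5 (delete): buffer="mhdbdeqonubdey" (len 14), cursors c3@2 c1@6 c2@13, authorship ....11.....22.
After op 6 (move_left): buffer="mhdbdeqonubdey" (len 14), cursors c3@1 c1@5 c2@12, authorship ....11.....22.

Answer: 5 12 1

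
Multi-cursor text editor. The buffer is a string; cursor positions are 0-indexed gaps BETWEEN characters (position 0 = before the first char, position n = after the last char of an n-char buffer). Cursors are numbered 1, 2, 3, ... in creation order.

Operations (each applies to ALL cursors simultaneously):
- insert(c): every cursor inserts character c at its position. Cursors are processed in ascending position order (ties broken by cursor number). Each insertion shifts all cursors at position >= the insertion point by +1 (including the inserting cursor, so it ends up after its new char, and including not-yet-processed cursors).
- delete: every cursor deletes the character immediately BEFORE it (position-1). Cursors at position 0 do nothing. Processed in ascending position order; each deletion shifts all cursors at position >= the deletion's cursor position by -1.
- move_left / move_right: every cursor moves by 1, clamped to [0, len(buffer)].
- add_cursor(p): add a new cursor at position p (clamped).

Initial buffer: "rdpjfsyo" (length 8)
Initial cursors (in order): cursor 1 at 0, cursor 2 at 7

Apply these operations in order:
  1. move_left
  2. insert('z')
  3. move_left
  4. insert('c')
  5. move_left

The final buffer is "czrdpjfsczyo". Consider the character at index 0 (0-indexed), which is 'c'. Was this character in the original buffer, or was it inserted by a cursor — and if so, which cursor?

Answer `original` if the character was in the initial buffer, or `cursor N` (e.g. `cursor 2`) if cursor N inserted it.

Answer: cursor 1

Derivation:
After op 1 (move_left): buffer="rdpjfsyo" (len 8), cursors c1@0 c2@6, authorship ........
After op 2 (insert('z')): buffer="zrdpjfszyo" (len 10), cursors c1@1 c2@8, authorship 1......2..
After op 3 (move_left): buffer="zrdpjfszyo" (len 10), cursors c1@0 c2@7, authorship 1......2..
After op 4 (insert('c')): buffer="czrdpjfsczyo" (len 12), cursors c1@1 c2@9, authorship 11......22..
After op 5 (move_left): buffer="czrdpjfsczyo" (len 12), cursors c1@0 c2@8, authorship 11......22..
Authorship (.=original, N=cursor N): 1 1 . . . . . . 2 2 . .
Index 0: author = 1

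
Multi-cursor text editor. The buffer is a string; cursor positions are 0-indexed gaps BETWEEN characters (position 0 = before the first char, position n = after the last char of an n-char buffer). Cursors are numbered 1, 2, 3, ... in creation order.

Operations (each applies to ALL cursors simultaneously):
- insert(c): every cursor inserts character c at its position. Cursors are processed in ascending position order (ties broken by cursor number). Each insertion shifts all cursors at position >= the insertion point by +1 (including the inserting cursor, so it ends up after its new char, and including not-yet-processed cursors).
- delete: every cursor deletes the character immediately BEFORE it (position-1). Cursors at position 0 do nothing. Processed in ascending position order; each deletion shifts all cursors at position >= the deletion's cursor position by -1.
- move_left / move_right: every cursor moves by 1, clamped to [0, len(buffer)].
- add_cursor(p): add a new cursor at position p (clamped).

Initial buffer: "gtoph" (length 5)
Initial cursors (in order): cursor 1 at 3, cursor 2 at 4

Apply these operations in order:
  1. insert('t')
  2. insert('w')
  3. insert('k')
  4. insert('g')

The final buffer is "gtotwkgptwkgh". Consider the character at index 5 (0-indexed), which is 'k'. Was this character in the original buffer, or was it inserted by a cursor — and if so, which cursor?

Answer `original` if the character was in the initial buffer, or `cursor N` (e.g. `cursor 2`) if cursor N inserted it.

After op 1 (insert('t')): buffer="gtotpth" (len 7), cursors c1@4 c2@6, authorship ...1.2.
After op 2 (insert('w')): buffer="gtotwptwh" (len 9), cursors c1@5 c2@8, authorship ...11.22.
After op 3 (insert('k')): buffer="gtotwkptwkh" (len 11), cursors c1@6 c2@10, authorship ...111.222.
After op 4 (insert('g')): buffer="gtotwkgptwkgh" (len 13), cursors c1@7 c2@12, authorship ...1111.2222.
Authorship (.=original, N=cursor N): . . . 1 1 1 1 . 2 2 2 2 .
Index 5: author = 1

Answer: cursor 1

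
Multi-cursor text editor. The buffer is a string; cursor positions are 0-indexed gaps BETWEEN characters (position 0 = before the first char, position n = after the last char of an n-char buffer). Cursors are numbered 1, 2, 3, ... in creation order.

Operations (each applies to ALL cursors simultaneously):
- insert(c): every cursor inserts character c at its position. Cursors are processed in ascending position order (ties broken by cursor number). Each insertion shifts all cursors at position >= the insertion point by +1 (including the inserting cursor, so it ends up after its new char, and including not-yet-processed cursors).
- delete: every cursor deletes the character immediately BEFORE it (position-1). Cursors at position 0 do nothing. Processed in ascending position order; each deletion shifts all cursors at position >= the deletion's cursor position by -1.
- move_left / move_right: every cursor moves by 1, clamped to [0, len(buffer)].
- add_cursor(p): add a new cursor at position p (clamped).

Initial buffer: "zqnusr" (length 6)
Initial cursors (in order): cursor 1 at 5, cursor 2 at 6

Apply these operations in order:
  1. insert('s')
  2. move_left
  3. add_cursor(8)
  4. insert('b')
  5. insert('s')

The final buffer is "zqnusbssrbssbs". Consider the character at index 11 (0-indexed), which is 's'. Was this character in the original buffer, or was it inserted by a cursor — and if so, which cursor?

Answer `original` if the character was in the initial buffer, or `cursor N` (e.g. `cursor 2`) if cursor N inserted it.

Answer: cursor 2

Derivation:
After op 1 (insert('s')): buffer="zqnussrs" (len 8), cursors c1@6 c2@8, authorship .....1.2
After op 2 (move_left): buffer="zqnussrs" (len 8), cursors c1@5 c2@7, authorship .....1.2
After op 3 (add_cursor(8)): buffer="zqnussrs" (len 8), cursors c1@5 c2@7 c3@8, authorship .....1.2
After op 4 (insert('b')): buffer="zqnusbsrbsb" (len 11), cursors c1@6 c2@9 c3@11, authorship .....11.223
After op 5 (insert('s')): buffer="zqnusbssrbssbs" (len 14), cursors c1@7 c2@11 c3@14, authorship .....111.22233
Authorship (.=original, N=cursor N): . . . . . 1 1 1 . 2 2 2 3 3
Index 11: author = 2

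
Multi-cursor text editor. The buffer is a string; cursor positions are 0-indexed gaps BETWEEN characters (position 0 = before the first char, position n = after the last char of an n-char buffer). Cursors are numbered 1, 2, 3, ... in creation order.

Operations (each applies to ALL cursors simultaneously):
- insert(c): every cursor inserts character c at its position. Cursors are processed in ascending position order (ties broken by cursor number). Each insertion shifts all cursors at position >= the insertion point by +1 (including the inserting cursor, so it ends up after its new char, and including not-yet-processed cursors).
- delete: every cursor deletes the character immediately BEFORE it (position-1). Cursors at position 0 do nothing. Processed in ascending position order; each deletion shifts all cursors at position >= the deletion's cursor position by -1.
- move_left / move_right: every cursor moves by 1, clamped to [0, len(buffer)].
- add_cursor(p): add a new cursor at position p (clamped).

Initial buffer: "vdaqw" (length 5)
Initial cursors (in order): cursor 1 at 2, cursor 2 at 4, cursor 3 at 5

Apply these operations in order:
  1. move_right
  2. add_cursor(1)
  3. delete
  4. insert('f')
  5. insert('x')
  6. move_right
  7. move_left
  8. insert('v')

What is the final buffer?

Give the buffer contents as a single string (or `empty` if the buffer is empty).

After op 1 (move_right): buffer="vdaqw" (len 5), cursors c1@3 c2@5 c3@5, authorship .....
After op 2 (add_cursor(1)): buffer="vdaqw" (len 5), cursors c4@1 c1@3 c2@5 c3@5, authorship .....
After op 3 (delete): buffer="d" (len 1), cursors c4@0 c1@1 c2@1 c3@1, authorship .
After op 4 (insert('f')): buffer="fdfff" (len 5), cursors c4@1 c1@5 c2@5 c3@5, authorship 4.123
After op 5 (insert('x')): buffer="fxdfffxxx" (len 9), cursors c4@2 c1@9 c2@9 c3@9, authorship 44.123123
After op 6 (move_right): buffer="fxdfffxxx" (len 9), cursors c4@3 c1@9 c2@9 c3@9, authorship 44.123123
After op 7 (move_left): buffer="fxdfffxxx" (len 9), cursors c4@2 c1@8 c2@8 c3@8, authorship 44.123123
After op 8 (insert('v')): buffer="fxvdfffxxvvvx" (len 13), cursors c4@3 c1@12 c2@12 c3@12, authorship 444.123121233

Answer: fxvdfffxxvvvx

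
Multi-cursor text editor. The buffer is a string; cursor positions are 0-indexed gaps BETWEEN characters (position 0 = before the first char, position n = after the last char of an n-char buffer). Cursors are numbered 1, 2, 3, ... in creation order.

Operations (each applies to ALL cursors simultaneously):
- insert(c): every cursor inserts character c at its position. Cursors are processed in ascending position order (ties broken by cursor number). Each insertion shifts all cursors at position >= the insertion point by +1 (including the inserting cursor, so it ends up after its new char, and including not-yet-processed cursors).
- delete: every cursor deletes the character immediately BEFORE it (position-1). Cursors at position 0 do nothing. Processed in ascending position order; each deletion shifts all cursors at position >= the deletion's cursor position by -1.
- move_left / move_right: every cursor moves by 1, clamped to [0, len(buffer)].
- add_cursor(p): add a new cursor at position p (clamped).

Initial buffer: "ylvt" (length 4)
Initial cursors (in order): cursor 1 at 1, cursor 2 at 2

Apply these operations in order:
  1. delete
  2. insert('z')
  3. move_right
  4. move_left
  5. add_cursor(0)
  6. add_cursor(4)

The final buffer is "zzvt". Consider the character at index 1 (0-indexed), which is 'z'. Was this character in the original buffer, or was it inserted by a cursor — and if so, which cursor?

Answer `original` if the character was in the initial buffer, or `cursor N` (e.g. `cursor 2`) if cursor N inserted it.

Answer: cursor 2

Derivation:
After op 1 (delete): buffer="vt" (len 2), cursors c1@0 c2@0, authorship ..
After op 2 (insert('z')): buffer="zzvt" (len 4), cursors c1@2 c2@2, authorship 12..
After op 3 (move_right): buffer="zzvt" (len 4), cursors c1@3 c2@3, authorship 12..
After op 4 (move_left): buffer="zzvt" (len 4), cursors c1@2 c2@2, authorship 12..
After op 5 (add_cursor(0)): buffer="zzvt" (len 4), cursors c3@0 c1@2 c2@2, authorship 12..
After op 6 (add_cursor(4)): buffer="zzvt" (len 4), cursors c3@0 c1@2 c2@2 c4@4, authorship 12..
Authorship (.=original, N=cursor N): 1 2 . .
Index 1: author = 2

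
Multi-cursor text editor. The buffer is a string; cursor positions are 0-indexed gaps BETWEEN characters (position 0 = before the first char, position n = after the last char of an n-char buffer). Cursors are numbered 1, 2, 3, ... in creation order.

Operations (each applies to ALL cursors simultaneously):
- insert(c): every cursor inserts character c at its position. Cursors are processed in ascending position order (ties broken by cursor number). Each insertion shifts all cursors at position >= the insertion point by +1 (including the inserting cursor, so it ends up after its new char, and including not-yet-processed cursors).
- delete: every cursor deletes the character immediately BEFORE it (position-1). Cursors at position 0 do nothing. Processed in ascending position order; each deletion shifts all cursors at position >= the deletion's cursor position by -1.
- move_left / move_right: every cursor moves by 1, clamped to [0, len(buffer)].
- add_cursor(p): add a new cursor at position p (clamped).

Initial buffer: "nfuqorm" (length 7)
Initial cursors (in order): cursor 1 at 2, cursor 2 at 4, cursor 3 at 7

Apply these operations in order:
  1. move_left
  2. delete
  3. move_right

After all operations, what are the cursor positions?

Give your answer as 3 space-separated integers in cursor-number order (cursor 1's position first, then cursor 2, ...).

After op 1 (move_left): buffer="nfuqorm" (len 7), cursors c1@1 c2@3 c3@6, authorship .......
After op 2 (delete): buffer="fqom" (len 4), cursors c1@0 c2@1 c3@3, authorship ....
After op 3 (move_right): buffer="fqom" (len 4), cursors c1@1 c2@2 c3@4, authorship ....

Answer: 1 2 4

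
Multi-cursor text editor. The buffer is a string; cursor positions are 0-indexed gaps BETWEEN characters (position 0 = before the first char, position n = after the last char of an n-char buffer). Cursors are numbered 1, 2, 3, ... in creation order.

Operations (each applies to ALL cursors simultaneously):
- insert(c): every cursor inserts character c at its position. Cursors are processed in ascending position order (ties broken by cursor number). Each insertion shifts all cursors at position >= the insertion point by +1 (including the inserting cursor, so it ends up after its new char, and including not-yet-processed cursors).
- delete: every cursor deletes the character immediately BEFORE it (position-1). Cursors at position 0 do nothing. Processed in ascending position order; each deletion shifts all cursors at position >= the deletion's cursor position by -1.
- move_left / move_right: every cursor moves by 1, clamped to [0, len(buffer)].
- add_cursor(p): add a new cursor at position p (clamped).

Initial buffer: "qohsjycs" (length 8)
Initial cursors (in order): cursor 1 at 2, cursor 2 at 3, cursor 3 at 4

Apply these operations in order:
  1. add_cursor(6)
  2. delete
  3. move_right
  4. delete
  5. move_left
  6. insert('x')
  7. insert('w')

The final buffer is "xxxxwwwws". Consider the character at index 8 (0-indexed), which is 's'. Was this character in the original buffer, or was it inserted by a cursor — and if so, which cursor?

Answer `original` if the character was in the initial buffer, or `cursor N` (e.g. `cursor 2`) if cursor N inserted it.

Answer: original

Derivation:
After op 1 (add_cursor(6)): buffer="qohsjycs" (len 8), cursors c1@2 c2@3 c3@4 c4@6, authorship ........
After op 2 (delete): buffer="qjcs" (len 4), cursors c1@1 c2@1 c3@1 c4@2, authorship ....
After op 3 (move_right): buffer="qjcs" (len 4), cursors c1@2 c2@2 c3@2 c4@3, authorship ....
After op 4 (delete): buffer="s" (len 1), cursors c1@0 c2@0 c3@0 c4@0, authorship .
After op 5 (move_left): buffer="s" (len 1), cursors c1@0 c2@0 c3@0 c4@0, authorship .
After op 6 (insert('x')): buffer="xxxxs" (len 5), cursors c1@4 c2@4 c3@4 c4@4, authorship 1234.
After op 7 (insert('w')): buffer="xxxxwwwws" (len 9), cursors c1@8 c2@8 c3@8 c4@8, authorship 12341234.
Authorship (.=original, N=cursor N): 1 2 3 4 1 2 3 4 .
Index 8: author = original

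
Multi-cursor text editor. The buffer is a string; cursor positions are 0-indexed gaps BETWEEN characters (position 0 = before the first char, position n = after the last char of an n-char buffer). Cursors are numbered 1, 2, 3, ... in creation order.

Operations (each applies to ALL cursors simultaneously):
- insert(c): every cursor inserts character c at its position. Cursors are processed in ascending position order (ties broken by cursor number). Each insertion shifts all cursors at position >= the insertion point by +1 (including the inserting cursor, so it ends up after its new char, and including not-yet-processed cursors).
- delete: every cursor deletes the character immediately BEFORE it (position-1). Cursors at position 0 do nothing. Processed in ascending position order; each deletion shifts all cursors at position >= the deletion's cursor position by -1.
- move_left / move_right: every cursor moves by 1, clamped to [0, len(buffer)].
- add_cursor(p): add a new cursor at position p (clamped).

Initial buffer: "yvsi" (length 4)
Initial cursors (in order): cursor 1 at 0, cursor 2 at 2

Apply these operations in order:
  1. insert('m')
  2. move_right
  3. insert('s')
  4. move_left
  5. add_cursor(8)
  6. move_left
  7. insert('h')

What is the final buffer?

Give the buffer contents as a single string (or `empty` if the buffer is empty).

After op 1 (insert('m')): buffer="myvmsi" (len 6), cursors c1@1 c2@4, authorship 1..2..
After op 2 (move_right): buffer="myvmsi" (len 6), cursors c1@2 c2@5, authorship 1..2..
After op 3 (insert('s')): buffer="mysvmssi" (len 8), cursors c1@3 c2@7, authorship 1.1.2.2.
After op 4 (move_left): buffer="mysvmssi" (len 8), cursors c1@2 c2@6, authorship 1.1.2.2.
After op 5 (add_cursor(8)): buffer="mysvmssi" (len 8), cursors c1@2 c2@6 c3@8, authorship 1.1.2.2.
After op 6 (move_left): buffer="mysvmssi" (len 8), cursors c1@1 c2@5 c3@7, authorship 1.1.2.2.
After op 7 (insert('h')): buffer="mhysvmhsshi" (len 11), cursors c1@2 c2@7 c3@10, authorship 11.1.22.23.

Answer: mhysvmhsshi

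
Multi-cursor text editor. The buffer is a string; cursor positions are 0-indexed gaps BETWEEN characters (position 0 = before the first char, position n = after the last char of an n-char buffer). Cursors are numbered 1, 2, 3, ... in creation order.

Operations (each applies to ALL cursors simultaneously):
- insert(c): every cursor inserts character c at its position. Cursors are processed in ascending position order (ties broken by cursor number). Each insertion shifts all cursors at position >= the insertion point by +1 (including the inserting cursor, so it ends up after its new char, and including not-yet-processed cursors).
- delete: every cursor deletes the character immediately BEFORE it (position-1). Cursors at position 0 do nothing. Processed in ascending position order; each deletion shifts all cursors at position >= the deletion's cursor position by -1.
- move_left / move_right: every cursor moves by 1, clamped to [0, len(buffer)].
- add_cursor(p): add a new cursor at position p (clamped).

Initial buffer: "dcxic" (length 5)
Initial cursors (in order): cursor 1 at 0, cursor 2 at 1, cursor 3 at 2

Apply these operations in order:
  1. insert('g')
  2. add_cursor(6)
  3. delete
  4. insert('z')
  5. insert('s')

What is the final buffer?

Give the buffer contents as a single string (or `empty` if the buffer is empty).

Answer: zsdzsczzssic

Derivation:
After op 1 (insert('g')): buffer="gdgcgxic" (len 8), cursors c1@1 c2@3 c3@5, authorship 1.2.3...
After op 2 (add_cursor(6)): buffer="gdgcgxic" (len 8), cursors c1@1 c2@3 c3@5 c4@6, authorship 1.2.3...
After op 3 (delete): buffer="dcic" (len 4), cursors c1@0 c2@1 c3@2 c4@2, authorship ....
After op 4 (insert('z')): buffer="zdzczzic" (len 8), cursors c1@1 c2@3 c3@6 c4@6, authorship 1.2.34..
After op 5 (insert('s')): buffer="zsdzsczzssic" (len 12), cursors c1@2 c2@5 c3@10 c4@10, authorship 11.22.3434..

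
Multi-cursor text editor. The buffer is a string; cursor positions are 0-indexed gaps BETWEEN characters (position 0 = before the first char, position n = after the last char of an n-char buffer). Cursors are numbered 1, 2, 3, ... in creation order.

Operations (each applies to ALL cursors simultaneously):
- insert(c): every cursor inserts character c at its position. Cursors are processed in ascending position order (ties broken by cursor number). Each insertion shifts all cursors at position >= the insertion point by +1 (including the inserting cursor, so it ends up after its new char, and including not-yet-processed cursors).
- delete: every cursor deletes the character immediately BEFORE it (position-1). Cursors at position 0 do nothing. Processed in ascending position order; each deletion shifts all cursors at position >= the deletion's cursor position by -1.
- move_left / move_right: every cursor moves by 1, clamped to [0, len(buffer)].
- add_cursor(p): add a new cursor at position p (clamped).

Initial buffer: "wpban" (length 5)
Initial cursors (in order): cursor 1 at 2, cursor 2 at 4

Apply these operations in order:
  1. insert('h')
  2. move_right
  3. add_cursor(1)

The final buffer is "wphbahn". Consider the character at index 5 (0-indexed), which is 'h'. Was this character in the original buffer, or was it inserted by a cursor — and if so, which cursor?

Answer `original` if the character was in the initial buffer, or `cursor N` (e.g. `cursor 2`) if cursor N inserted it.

After op 1 (insert('h')): buffer="wphbahn" (len 7), cursors c1@3 c2@6, authorship ..1..2.
After op 2 (move_right): buffer="wphbahn" (len 7), cursors c1@4 c2@7, authorship ..1..2.
After op 3 (add_cursor(1)): buffer="wphbahn" (len 7), cursors c3@1 c1@4 c2@7, authorship ..1..2.
Authorship (.=original, N=cursor N): . . 1 . . 2 .
Index 5: author = 2

Answer: cursor 2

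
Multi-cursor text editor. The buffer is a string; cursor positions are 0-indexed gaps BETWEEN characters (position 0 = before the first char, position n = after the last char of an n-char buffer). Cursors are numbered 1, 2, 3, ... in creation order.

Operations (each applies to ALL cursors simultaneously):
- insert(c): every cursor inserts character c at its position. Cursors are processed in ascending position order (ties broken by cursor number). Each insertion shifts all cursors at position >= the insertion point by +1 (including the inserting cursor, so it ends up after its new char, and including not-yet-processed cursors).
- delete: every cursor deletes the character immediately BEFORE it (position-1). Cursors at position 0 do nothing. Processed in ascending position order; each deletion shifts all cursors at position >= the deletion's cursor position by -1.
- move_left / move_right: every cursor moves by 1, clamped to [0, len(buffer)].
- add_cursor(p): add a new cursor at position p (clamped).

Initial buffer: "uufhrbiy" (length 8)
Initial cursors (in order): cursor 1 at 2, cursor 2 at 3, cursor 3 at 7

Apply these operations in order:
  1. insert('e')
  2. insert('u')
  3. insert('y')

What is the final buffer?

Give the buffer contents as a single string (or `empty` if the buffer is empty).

Answer: uueuyfeuyhrbieuyy

Derivation:
After op 1 (insert('e')): buffer="uuefehrbiey" (len 11), cursors c1@3 c2@5 c3@10, authorship ..1.2....3.
After op 2 (insert('u')): buffer="uueufeuhrbieuy" (len 14), cursors c1@4 c2@7 c3@13, authorship ..11.22....33.
After op 3 (insert('y')): buffer="uueuyfeuyhrbieuyy" (len 17), cursors c1@5 c2@9 c3@16, authorship ..111.222....333.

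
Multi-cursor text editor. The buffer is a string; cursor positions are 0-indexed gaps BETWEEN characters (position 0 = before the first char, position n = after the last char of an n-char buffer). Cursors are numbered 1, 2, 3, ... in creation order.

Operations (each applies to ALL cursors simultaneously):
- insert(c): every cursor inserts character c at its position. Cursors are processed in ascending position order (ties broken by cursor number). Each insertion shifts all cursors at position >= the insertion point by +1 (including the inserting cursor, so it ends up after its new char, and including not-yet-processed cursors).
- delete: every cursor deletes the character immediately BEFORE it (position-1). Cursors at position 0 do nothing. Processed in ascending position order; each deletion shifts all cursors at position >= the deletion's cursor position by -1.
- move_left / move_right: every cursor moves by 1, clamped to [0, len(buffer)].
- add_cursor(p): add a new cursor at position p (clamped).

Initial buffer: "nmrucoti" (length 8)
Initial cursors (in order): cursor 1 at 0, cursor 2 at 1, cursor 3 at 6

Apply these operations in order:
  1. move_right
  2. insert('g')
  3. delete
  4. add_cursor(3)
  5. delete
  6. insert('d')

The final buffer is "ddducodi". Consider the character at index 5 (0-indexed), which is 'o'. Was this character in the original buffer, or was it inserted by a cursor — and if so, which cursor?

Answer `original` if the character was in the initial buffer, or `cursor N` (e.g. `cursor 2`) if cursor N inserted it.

Answer: original

Derivation:
After op 1 (move_right): buffer="nmrucoti" (len 8), cursors c1@1 c2@2 c3@7, authorship ........
After op 2 (insert('g')): buffer="ngmgrucotgi" (len 11), cursors c1@2 c2@4 c3@10, authorship .1.2.....3.
After op 3 (delete): buffer="nmrucoti" (len 8), cursors c1@1 c2@2 c3@7, authorship ........
After op 4 (add_cursor(3)): buffer="nmrucoti" (len 8), cursors c1@1 c2@2 c4@3 c3@7, authorship ........
After op 5 (delete): buffer="ucoi" (len 4), cursors c1@0 c2@0 c4@0 c3@3, authorship ....
After op 6 (insert('d')): buffer="ddducodi" (len 8), cursors c1@3 c2@3 c4@3 c3@7, authorship 124...3.
Authorship (.=original, N=cursor N): 1 2 4 . . . 3 .
Index 5: author = original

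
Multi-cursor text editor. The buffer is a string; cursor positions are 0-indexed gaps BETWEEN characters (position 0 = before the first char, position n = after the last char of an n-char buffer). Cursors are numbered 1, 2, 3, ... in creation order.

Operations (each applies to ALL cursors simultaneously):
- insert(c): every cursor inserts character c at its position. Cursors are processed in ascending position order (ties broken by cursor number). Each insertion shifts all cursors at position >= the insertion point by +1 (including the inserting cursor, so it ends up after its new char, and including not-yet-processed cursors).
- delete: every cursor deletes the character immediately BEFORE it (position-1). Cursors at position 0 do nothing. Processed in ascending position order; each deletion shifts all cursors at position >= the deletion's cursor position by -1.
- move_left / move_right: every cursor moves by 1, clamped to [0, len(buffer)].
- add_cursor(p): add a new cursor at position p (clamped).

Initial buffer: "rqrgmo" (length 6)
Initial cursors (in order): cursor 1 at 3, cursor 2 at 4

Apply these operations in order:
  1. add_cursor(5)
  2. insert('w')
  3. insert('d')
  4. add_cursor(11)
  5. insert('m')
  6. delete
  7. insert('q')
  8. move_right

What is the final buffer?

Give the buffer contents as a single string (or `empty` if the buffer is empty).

After op 1 (add_cursor(5)): buffer="rqrgmo" (len 6), cursors c1@3 c2@4 c3@5, authorship ......
After op 2 (insert('w')): buffer="rqrwgwmwo" (len 9), cursors c1@4 c2@6 c3@8, authorship ...1.2.3.
After op 3 (insert('d')): buffer="rqrwdgwdmwdo" (len 12), cursors c1@5 c2@8 c3@11, authorship ...11.22.33.
After op 4 (add_cursor(11)): buffer="rqrwdgwdmwdo" (len 12), cursors c1@5 c2@8 c3@11 c4@11, authorship ...11.22.33.
After op 5 (insert('m')): buffer="rqrwdmgwdmmwdmmo" (len 16), cursors c1@6 c2@10 c3@15 c4@15, authorship ...111.222.3334.
After op 6 (delete): buffer="rqrwdgwdmwdo" (len 12), cursors c1@5 c2@8 c3@11 c4@11, authorship ...11.22.33.
After op 7 (insert('q')): buffer="rqrwdqgwdqmwdqqo" (len 16), cursors c1@6 c2@10 c3@15 c4@15, authorship ...111.222.3334.
After op 8 (move_right): buffer="rqrwdqgwdqmwdqqo" (len 16), cursors c1@7 c2@11 c3@16 c4@16, authorship ...111.222.3334.

Answer: rqrwdqgwdqmwdqqo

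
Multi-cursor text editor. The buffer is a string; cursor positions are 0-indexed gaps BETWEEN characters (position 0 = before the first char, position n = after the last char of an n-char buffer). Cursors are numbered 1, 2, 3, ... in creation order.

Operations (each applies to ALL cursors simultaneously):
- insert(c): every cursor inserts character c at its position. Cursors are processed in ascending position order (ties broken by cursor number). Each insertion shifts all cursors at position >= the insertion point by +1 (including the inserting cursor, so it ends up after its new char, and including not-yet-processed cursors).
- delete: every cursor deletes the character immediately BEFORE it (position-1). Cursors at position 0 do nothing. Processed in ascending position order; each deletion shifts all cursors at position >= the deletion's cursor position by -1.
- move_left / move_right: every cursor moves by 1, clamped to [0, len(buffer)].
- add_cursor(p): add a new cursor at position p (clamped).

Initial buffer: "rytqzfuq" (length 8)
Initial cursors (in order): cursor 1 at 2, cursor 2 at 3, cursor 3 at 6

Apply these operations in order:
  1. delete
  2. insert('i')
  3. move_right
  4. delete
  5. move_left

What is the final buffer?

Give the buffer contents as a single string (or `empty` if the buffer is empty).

After op 1 (delete): buffer="rqzuq" (len 5), cursors c1@1 c2@1 c3@3, authorship .....
After op 2 (insert('i')): buffer="riiqziuq" (len 8), cursors c1@3 c2@3 c3@6, authorship .12..3..
After op 3 (move_right): buffer="riiqziuq" (len 8), cursors c1@4 c2@4 c3@7, authorship .12..3..
After op 4 (delete): buffer="riziq" (len 5), cursors c1@2 c2@2 c3@4, authorship .1.3.
After op 5 (move_left): buffer="riziq" (len 5), cursors c1@1 c2@1 c3@3, authorship .1.3.

Answer: riziq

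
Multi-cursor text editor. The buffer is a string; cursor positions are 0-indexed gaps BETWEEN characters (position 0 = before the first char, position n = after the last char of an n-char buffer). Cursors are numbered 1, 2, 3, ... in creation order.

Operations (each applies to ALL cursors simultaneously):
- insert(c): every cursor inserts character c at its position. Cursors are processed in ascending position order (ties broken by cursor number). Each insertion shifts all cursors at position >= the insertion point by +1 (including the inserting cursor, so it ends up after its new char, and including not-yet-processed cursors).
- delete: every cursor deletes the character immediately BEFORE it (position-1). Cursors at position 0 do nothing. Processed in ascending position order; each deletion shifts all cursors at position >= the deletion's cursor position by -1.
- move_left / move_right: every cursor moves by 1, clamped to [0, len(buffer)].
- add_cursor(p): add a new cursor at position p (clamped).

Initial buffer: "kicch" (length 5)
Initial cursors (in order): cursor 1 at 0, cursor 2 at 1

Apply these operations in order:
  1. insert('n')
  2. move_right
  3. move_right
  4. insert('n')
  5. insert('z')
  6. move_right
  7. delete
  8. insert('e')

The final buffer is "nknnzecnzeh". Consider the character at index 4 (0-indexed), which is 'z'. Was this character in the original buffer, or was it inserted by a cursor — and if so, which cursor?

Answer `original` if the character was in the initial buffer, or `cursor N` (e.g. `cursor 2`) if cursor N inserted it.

Answer: cursor 1

Derivation:
After op 1 (insert('n')): buffer="nknicch" (len 7), cursors c1@1 c2@3, authorship 1.2....
After op 2 (move_right): buffer="nknicch" (len 7), cursors c1@2 c2@4, authorship 1.2....
After op 3 (move_right): buffer="nknicch" (len 7), cursors c1@3 c2@5, authorship 1.2....
After op 4 (insert('n')): buffer="nknnicnch" (len 9), cursors c1@4 c2@7, authorship 1.21..2..
After op 5 (insert('z')): buffer="nknnzicnzch" (len 11), cursors c1@5 c2@9, authorship 1.211..22..
After op 6 (move_right): buffer="nknnzicnzch" (len 11), cursors c1@6 c2@10, authorship 1.211..22..
After op 7 (delete): buffer="nknnzcnzh" (len 9), cursors c1@5 c2@8, authorship 1.211.22.
After op 8 (insert('e')): buffer="nknnzecnzeh" (len 11), cursors c1@6 c2@10, authorship 1.2111.222.
Authorship (.=original, N=cursor N): 1 . 2 1 1 1 . 2 2 2 .
Index 4: author = 1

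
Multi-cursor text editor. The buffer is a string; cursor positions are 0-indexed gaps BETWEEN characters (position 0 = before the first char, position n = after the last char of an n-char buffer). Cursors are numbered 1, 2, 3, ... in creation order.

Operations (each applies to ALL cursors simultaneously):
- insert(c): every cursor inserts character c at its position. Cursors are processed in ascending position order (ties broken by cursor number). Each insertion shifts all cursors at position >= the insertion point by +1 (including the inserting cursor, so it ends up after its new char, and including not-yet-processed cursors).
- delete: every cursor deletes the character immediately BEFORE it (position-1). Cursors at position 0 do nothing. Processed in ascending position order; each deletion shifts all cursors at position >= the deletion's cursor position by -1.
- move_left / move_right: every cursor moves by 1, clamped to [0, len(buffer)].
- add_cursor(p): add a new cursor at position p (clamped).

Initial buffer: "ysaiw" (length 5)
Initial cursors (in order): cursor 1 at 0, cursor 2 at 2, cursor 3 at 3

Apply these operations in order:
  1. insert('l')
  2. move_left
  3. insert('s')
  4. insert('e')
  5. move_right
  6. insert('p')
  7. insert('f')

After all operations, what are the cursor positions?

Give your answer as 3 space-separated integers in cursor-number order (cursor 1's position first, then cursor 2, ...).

Answer: 5 12 18

Derivation:
After op 1 (insert('l')): buffer="lyslaliw" (len 8), cursors c1@1 c2@4 c3@6, authorship 1..2.3..
After op 2 (move_left): buffer="lyslaliw" (len 8), cursors c1@0 c2@3 c3@5, authorship 1..2.3..
After op 3 (insert('s')): buffer="slysslasliw" (len 11), cursors c1@1 c2@5 c3@8, authorship 11..22.33..
After op 4 (insert('e')): buffer="selysselaseliw" (len 14), cursors c1@2 c2@7 c3@11, authorship 111..222.333..
After op 5 (move_right): buffer="selysselaseliw" (len 14), cursors c1@3 c2@8 c3@12, authorship 111..222.333..
After op 6 (insert('p')): buffer="selpysselpaselpiw" (len 17), cursors c1@4 c2@10 c3@15, authorship 1111..2222.3333..
After op 7 (insert('f')): buffer="selpfysselpfaselpfiw" (len 20), cursors c1@5 c2@12 c3@18, authorship 11111..22222.33333..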